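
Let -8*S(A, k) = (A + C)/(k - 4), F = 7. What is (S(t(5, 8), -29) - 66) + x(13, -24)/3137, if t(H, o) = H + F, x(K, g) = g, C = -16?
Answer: -13669493/207042 ≈ -66.023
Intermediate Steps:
t(H, o) = 7 + H (t(H, o) = H + 7 = 7 + H)
S(A, k) = -(-16 + A)/(8*(-4 + k)) (S(A, k) = -(A - 16)/(8*(k - 4)) = -(-16 + A)/(8*(-4 + k)))
(S(t(5, 8), -29) - 66) + x(13, -24)/3137 = ((16 - (7 + 5))/(8*(-4 - 29)) - 66) - 24/3137 = ((⅛)*(16 - 1*12)/(-33) - 66) - 24*1/3137 = ((⅛)*(-1/33)*(16 - 12) - 66) - 24/3137 = ((⅛)*(-1/33)*4 - 66) - 24/3137 = (-1/66 - 66) - 24/3137 = -4357/66 - 24/3137 = -13669493/207042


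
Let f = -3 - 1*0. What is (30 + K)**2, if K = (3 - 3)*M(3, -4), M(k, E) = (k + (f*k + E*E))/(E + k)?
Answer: 900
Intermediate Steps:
f = -3 (f = -3 + 0 = -3)
M(k, E) = (E**2 - 2*k)/(E + k) (M(k, E) = (k + (-3*k + E*E))/(E + k) = (k + (-3*k + E**2))/(E + k) = (k + (E**2 - 3*k))/(E + k) = (E**2 - 2*k)/(E + k))
K = 0 (K = (3 - 3)*(((-4)**2 - 2*3)/(-4 + 3)) = 0*((16 - 6)/(-1)) = 0*(-1*10) = 0*(-10) = 0)
(30 + K)**2 = (30 + 0)**2 = 30**2 = 900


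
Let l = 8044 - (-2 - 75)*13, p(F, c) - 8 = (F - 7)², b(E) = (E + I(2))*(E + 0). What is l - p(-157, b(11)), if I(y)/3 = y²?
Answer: -17859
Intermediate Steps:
I(y) = 3*y²
b(E) = E*(12 + E) (b(E) = (E + 3*2²)*(E + 0) = (E + 3*4)*E = (E + 12)*E = (12 + E)*E = E*(12 + E))
p(F, c) = 8 + (-7 + F)² (p(F, c) = 8 + (F - 7)² = 8 + (-7 + F)²)
l = 9045 (l = 8044 - (-77)*13 = 8044 - 1*(-1001) = 8044 + 1001 = 9045)
l - p(-157, b(11)) = 9045 - (8 + (-7 - 157)²) = 9045 - (8 + (-164)²) = 9045 - (8 + 26896) = 9045 - 1*26904 = 9045 - 26904 = -17859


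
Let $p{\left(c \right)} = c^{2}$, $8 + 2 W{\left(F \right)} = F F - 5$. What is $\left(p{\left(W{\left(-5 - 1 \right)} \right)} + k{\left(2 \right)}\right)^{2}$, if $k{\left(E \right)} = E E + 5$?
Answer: $\frac{319225}{16} \approx 19952.0$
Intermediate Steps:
$W{\left(F \right)} = - \frac{13}{2} + \frac{F^{2}}{2}$ ($W{\left(F \right)} = -4 + \frac{F F - 5}{2} = -4 + \frac{F^{2} - 5}{2} = -4 + \frac{-5 + F^{2}}{2} = -4 + \left(- \frac{5}{2} + \frac{F^{2}}{2}\right) = - \frac{13}{2} + \frac{F^{2}}{2}$)
$k{\left(E \right)} = 5 + E^{2}$ ($k{\left(E \right)} = E^{2} + 5 = 5 + E^{2}$)
$\left(p{\left(W{\left(-5 - 1 \right)} \right)} + k{\left(2 \right)}\right)^{2} = \left(\left(- \frac{13}{2} + \frac{\left(-5 - 1\right)^{2}}{2}\right)^{2} + \left(5 + 2^{2}\right)\right)^{2} = \left(\left(- \frac{13}{2} + \frac{\left(-6\right)^{2}}{2}\right)^{2} + \left(5 + 4\right)\right)^{2} = \left(\left(- \frac{13}{2} + \frac{1}{2} \cdot 36\right)^{2} + 9\right)^{2} = \left(\left(- \frac{13}{2} + 18\right)^{2} + 9\right)^{2} = \left(\left(\frac{23}{2}\right)^{2} + 9\right)^{2} = \left(\frac{529}{4} + 9\right)^{2} = \left(\frac{565}{4}\right)^{2} = \frac{319225}{16}$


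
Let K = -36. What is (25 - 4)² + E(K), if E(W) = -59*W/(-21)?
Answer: 2379/7 ≈ 339.86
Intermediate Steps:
E(W) = 59*W/21 (E(W) = -59*W*(-1/21) = 59*W/21)
(25 - 4)² + E(K) = (25 - 4)² + (59/21)*(-36) = 21² - 708/7 = 441 - 708/7 = 2379/7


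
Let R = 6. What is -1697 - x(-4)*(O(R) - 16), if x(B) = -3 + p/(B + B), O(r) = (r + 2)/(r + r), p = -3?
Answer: -6949/4 ≈ -1737.3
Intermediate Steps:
O(r) = (2 + r)/(2*r) (O(r) = (2 + r)/((2*r)) = (2 + r)*(1/(2*r)) = (2 + r)/(2*r))
x(B) = -3 - 3/(2*B) (x(B) = -3 - 3/(B + B) = -3 - 3*1/(2*B) = -3 - 3/(2*B))
-1697 - x(-4)*(O(R) - 16) = -1697 - (-3 - 3/2/(-4))*((1/2)*(2 + 6)/6 - 16) = -1697 - (-3 - 3/2*(-1/4))*((1/2)*(1/6)*8 - 16) = -1697 - (-3 + 3/8)*(2/3 - 16) = -1697 - (-21)*(-46)/(8*3) = -1697 - 1*161/4 = -1697 - 161/4 = -6949/4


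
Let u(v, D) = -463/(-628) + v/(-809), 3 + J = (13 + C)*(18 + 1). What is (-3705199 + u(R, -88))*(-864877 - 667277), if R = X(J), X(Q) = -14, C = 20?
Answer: 1442088915675756153/254026 ≈ 5.6769e+12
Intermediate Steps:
J = 624 (J = -3 + (13 + 20)*(18 + 1) = -3 + 33*19 = -3 + 627 = 624)
R = -14
u(v, D) = 463/628 - v/809 (u(v, D) = -463*(-1/628) + v*(-1/809) = 463/628 - v/809)
(-3705199 + u(R, -88))*(-864877 - 667277) = (-3705199 + (463/628 - 1/809*(-14)))*(-864877 - 667277) = (-3705199 + (463/628 + 14/809))*(-1532154) = (-3705199 + 383359/508052)*(-1532154) = -1882433378989/508052*(-1532154) = 1442088915675756153/254026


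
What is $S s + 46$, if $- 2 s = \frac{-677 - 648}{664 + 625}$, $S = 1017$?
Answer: $\frac{1466113}{2578} \approx 568.7$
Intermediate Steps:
$s = \frac{1325}{2578}$ ($s = - \frac{\left(-677 - 648\right) \frac{1}{664 + 625}}{2} = - \frac{\left(-1325\right) \frac{1}{1289}}{2} = \left(- \frac{1}{2}\right) \left(- \frac{1325}{1289}\right) = \frac{1325}{2578} \approx 0.51396$)
$S s + 46 = 1017 \cdot \frac{1325}{2578} + 46 = \frac{1347525}{2578} + 46 = \frac{1466113}{2578}$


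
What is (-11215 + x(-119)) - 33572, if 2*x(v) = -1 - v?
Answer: -44728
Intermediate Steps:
x(v) = -½ - v/2 (x(v) = (-1 - v)/2 = -½ - v/2)
(-11215 + x(-119)) - 33572 = (-11215 + (-½ - ½*(-119))) - 33572 = (-11215 + (-½ + 119/2)) - 33572 = (-11215 + 59) - 33572 = -11156 - 33572 = -44728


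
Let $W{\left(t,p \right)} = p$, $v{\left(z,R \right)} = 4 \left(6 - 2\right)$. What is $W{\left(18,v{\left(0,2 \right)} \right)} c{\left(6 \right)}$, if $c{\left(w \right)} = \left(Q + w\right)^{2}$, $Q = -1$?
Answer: $400$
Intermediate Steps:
$c{\left(w \right)} = \left(-1 + w\right)^{2}$
$v{\left(z,R \right)} = 16$ ($v{\left(z,R \right)} = 4 \cdot 4 = 16$)
$W{\left(18,v{\left(0,2 \right)} \right)} c{\left(6 \right)} = 16 \left(-1 + 6\right)^{2} = 16 \cdot 5^{2} = 16 \cdot 25 = 400$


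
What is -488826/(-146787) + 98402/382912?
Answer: 33603579281/9367750624 ≈ 3.5872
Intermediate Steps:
-488826/(-146787) + 98402/382912 = -488826*(-1/146787) + 98402*(1/382912) = 162942/48929 + 49201/191456 = 33603579281/9367750624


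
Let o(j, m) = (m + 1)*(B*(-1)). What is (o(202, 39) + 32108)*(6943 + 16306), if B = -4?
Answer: 750198732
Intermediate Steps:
o(j, m) = 4 + 4*m (o(j, m) = (m + 1)*(-4*(-1)) = (1 + m)*4 = 4 + 4*m)
(o(202, 39) + 32108)*(6943 + 16306) = ((4 + 4*39) + 32108)*(6943 + 16306) = ((4 + 156) + 32108)*23249 = (160 + 32108)*23249 = 32268*23249 = 750198732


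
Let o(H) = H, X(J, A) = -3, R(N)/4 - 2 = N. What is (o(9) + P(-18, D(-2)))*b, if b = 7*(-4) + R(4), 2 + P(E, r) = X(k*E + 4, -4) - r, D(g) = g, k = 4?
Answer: -24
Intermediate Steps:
R(N) = 8 + 4*N
P(E, r) = -5 - r (P(E, r) = -2 + (-3 - r) = -5 - r)
b = -4 (b = 7*(-4) + (8 + 4*4) = -28 + (8 + 16) = -28 + 24 = -4)
(o(9) + P(-18, D(-2)))*b = (9 + (-5 - 1*(-2)))*(-4) = (9 + (-5 + 2))*(-4) = (9 - 3)*(-4) = 6*(-4) = -24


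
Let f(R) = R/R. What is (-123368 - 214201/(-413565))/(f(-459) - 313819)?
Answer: 51020472719/129784141170 ≈ 0.39312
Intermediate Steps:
f(R) = 1
(-123368 - 214201/(-413565))/(f(-459) - 313819) = (-123368 - 214201/(-413565))/(1 - 313819) = (-123368 - 214201*(-1/413565))/(-313818) = (-123368 + 214201/413565)*(-1/313818) = -51020472719/413565*(-1/313818) = 51020472719/129784141170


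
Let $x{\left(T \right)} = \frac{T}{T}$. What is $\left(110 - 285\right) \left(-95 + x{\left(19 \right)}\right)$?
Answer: $16450$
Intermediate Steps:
$x{\left(T \right)} = 1$
$\left(110 - 285\right) \left(-95 + x{\left(19 \right)}\right) = \left(110 - 285\right) \left(-95 + 1\right) = \left(-175\right) \left(-94\right) = 16450$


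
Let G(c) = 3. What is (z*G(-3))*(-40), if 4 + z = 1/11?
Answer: 5160/11 ≈ 469.09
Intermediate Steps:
z = -43/11 (z = -4 + 1/11 = -43/11 ≈ -3.9091)
(z*G(-3))*(-40) = -43/11*3*(-40) = -129/11*(-40) = 5160/11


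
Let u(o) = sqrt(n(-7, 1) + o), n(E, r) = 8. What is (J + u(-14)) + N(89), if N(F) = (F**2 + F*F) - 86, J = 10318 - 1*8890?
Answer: 17184 + I*sqrt(6) ≈ 17184.0 + 2.4495*I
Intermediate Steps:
J = 1428 (J = 10318 - 8890 = 1428)
N(F) = -86 + 2*F**2 (N(F) = (F**2 + F**2) - 86 = 2*F**2 - 86 = -86 + 2*F**2)
u(o) = sqrt(8 + o)
(J + u(-14)) + N(89) = (1428 + sqrt(8 - 14)) + (-86 + 2*89**2) = (1428 + sqrt(-6)) + (-86 + 2*7921) = (1428 + I*sqrt(6)) + (-86 + 15842) = (1428 + I*sqrt(6)) + 15756 = 17184 + I*sqrt(6)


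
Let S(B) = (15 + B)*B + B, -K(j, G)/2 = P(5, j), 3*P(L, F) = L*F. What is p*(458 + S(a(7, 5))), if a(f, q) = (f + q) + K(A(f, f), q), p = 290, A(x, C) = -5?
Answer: 4537340/9 ≈ 5.0415e+5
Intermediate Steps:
P(L, F) = F*L/3 (P(L, F) = (L*F)/3 = (F*L)/3 = F*L/3)
K(j, G) = -10*j/3 (K(j, G) = -2*j*5/3 = -10*j/3)
a(f, q) = 50/3 + f + q (a(f, q) = (f + q) - 10/3*(-5) = (f + q) + 50/3 = 50/3 + f + q)
S(B) = B + B*(15 + B) (S(B) = B*(15 + B) + B = B + B*(15 + B))
p*(458 + S(a(7, 5))) = 290*(458 + (50/3 + 7 + 5)*(16 + (50/3 + 7 + 5))) = 290*(458 + 86*(16 + 86/3)/3) = 290*(458 + (86/3)*(134/3)) = 290*(458 + 11524/9) = 290*(15646/9) = 4537340/9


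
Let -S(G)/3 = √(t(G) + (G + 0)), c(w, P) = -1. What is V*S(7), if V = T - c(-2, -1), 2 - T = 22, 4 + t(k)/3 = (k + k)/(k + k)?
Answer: 57*I*√2 ≈ 80.61*I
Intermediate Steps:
t(k) = -9 (t(k) = -12 + 3*((k + k)/(k + k)) = -12 + 3*((2*k)/((2*k))) = -12 + 3*((2*k)*(1/(2*k))) = -12 + 3*1 = -12 + 3 = -9)
T = -20 (T = 2 - 1*22 = 2 - 22 = -20)
S(G) = -3*√(-9 + G) (S(G) = -3*√(-9 + (G + 0)) = -3*√(-9 + G))
V = -19 (V = -20 - 1*(-1) = -20 + 1 = -19)
V*S(7) = -(-57)*√(-9 + 7) = -(-57)*√(-2) = -(-57)*I*√2 = 57*I*√2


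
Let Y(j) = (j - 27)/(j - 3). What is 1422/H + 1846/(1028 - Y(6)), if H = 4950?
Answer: 117883/56925 ≈ 2.0708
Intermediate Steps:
Y(j) = (-27 + j)/(-3 + j)
1422/H + 1846/(1028 - Y(6)) = 1422/4950 + 1846/(1028 - (-27 + 6)/(-3 + 6)) = 1422*(1/4950) + 1846/(1028 - (-21)/3) = 79/275 + 1846/(1028 - (-21)/3) = 79/275 + 1846/(1028 - 1*(-7)) = 79/275 + 1846/(1028 + 7) = 79/275 + 1846/1035 = 117883/56925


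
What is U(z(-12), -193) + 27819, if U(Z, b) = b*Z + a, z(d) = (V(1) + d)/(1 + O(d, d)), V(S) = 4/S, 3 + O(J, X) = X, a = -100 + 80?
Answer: 193821/7 ≈ 27689.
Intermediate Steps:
a = -20
O(J, X) = -3 + X
z(d) = (4 + d)/(-2 + d) (z(d) = (4/1 + d)/(1 + (-3 + d)) = (4*1 + d)/(-2 + d) = (4 + d)/(-2 + d))
U(Z, b) = -20 + Z*b (U(Z, b) = b*Z - 20 = Z*b - 20 = -20 + Z*b)
U(z(-12), -193) + 27819 = (-20 + ((4 - 12)/(-2 - 12))*(-193)) + 27819 = (-20 + (-8/(-14))*(-193)) + 27819 = (-20 - 1/14*(-8)*(-193)) + 27819 = (-20 + (4/7)*(-193)) + 27819 = (-20 - 772/7) + 27819 = -912/7 + 27819 = 193821/7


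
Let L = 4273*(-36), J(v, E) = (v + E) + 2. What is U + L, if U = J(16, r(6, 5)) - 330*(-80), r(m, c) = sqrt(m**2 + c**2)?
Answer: -127410 + sqrt(61) ≈ -1.2740e+5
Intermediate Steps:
r(m, c) = sqrt(c**2 + m**2)
J(v, E) = 2 + E + v (J(v, E) = (E + v) + 2 = 2 + E + v)
U = 26418 + sqrt(61) (U = (2 + sqrt(5**2 + 6**2) + 16) - 330*(-80) = (2 + sqrt(25 + 36) + 16) + 26400 = (2 + sqrt(61) + 16) + 26400 = (18 + sqrt(61)) + 26400 = 26418 + sqrt(61) ≈ 26426.)
L = -153828
U + L = (26418 + sqrt(61)) - 153828 = -127410 + sqrt(61)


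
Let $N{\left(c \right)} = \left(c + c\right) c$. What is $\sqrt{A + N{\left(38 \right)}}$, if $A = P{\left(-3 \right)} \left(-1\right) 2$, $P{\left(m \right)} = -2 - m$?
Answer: $\sqrt{2886} \approx 53.721$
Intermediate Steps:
$A = -2$ ($A = \left(-2 - -3\right) \left(-1\right) 2 = \left(-2 + 3\right) \left(-1\right) 2 = 1 \left(-1\right) 2 = \left(-1\right) 2 = -2$)
$N{\left(c \right)} = 2 c^{2}$ ($N{\left(c \right)} = 2 c c = 2 c^{2}$)
$\sqrt{A + N{\left(38 \right)}} = \sqrt{-2 + 2 \cdot 38^{2}} = \sqrt{-2 + 2 \cdot 1444} = \sqrt{-2 + 2888} = \sqrt{2886}$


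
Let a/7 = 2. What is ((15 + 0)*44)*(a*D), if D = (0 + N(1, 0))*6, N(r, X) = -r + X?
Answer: -55440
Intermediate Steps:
a = 14 (a = 7*2 = 14)
N(r, X) = X - r
D = -6 (D = (0 + (0 - 1*1))*6 = (0 + (0 - 1))*6 = (0 - 1)*6 = -1*6 = -6)
((15 + 0)*44)*(a*D) = ((15 + 0)*44)*(14*(-6)) = (15*44)*(-84) = 660*(-84) = -55440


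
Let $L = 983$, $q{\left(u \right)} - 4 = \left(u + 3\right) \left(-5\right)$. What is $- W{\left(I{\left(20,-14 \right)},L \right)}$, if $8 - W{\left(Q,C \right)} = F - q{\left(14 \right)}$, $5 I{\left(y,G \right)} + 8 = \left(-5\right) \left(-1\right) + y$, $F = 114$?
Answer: $187$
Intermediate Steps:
$q{\left(u \right)} = -11 - 5 u$ ($q{\left(u \right)} = 4 + \left(u + 3\right) \left(-5\right) = 4 + \left(3 + u\right) \left(-5\right) = 4 - \left(15 + 5 u\right) = -11 - 5 u$)
$I{\left(y,G \right)} = - \frac{3}{5} + \frac{y}{5}$ ($I{\left(y,G \right)} = - \frac{8}{5} + \frac{\left(-5\right) \left(-1\right) + y}{5} = - \frac{8}{5} + \frac{5 + y}{5} = - \frac{8}{5} + \left(1 + \frac{y}{5}\right) = - \frac{3}{5} + \frac{y}{5}$)
$W{\left(Q,C \right)} = -187$ ($W{\left(Q,C \right)} = 8 - \left(114 - \left(-11 - 70\right)\right) = 8 - \left(114 - -81\right) = 8 - \left(114 + 81\right) = 8 - 195 = -187$)
$- W{\left(I{\left(20,-14 \right)},L \right)} = \left(-1\right) \left(-187\right) = 187$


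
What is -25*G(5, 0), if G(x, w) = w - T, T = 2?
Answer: 50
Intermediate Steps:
G(x, w) = -2 + w (G(x, w) = w - 1*2 = w - 2 = -2 + w)
-25*G(5, 0) = -25*(-2 + 0) = -25*(-2) = 50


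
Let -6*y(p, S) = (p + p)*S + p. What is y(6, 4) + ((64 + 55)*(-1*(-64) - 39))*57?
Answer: 169566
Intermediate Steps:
y(p, S) = -p/6 - S*p/3 (y(p, S) = -((p + p)*S + p)/6 = -((2*p)*S + p)/6 = -(2*S*p + p)/6 = -(p + 2*S*p)/6 = -p/6 - S*p/3)
y(6, 4) + ((64 + 55)*(-1*(-64) - 39))*57 = -⅙*6*(1 + 2*4) + ((64 + 55)*(-1*(-64) - 39))*57 = -⅙*6*(1 + 8) + (119*(64 - 39))*57 = -⅙*6*9 + (119*25)*57 = -9 + 2975*57 = -9 + 169575 = 169566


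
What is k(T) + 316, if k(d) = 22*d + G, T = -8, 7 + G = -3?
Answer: 130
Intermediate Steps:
G = -10 (G = -7 - 3 = -10)
k(d) = -10 + 22*d (k(d) = 22*d - 10 = -10 + 22*d)
k(T) + 316 = (-10 + 22*(-8)) + 316 = (-10 - 176) + 316 = -186 + 316 = 130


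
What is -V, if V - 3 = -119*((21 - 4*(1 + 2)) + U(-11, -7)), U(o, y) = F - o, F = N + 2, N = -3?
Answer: 2258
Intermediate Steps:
F = -1 (F = -3 + 2 = -1)
U(o, y) = -1 - o
V = -2258 (V = 3 - 119*((21 - 4*(1 + 2)) + (-1 - 1*(-11))) = 3 - 119*((21 - 4*3) + (-1 + 11)) = 3 - 119*((21 - 12) + 10) = 3 - 119*(9 + 10) = 3 - 119*19 = 3 - 2261 = -2258)
-V = -1*(-2258) = 2258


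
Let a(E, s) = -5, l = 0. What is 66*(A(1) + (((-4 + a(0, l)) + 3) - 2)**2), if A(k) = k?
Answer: 4290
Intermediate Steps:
66*(A(1) + (((-4 + a(0, l)) + 3) - 2)**2) = 66*(1 + (((-4 - 5) + 3) - 2)**2) = 66*(1 + ((-9 + 3) - 2)**2) = 66*(1 + (-6 - 2)**2) = 66*(1 + (-8)**2) = 66*(1 + 64) = 66*65 = 4290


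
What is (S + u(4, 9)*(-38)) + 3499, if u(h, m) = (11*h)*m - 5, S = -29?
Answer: -11388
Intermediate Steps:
u(h, m) = -5 + 11*h*m (u(h, m) = 11*h*m - 5 = -5 + 11*h*m)
(S + u(4, 9)*(-38)) + 3499 = (-29 + (-5 + 11*4*9)*(-38)) + 3499 = (-29 + (-5 + 396)*(-38)) + 3499 = (-29 + 391*(-38)) + 3499 = (-29 - 14858) + 3499 = -14887 + 3499 = -11388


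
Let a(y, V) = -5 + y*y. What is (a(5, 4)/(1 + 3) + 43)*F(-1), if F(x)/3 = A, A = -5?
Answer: -720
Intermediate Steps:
a(y, V) = -5 + y**2
F(x) = -15 (F(x) = 3*(-5) = -15)
(a(5, 4)/(1 + 3) + 43)*F(-1) = ((-5 + 5**2)/(1 + 3) + 43)*(-15) = ((-5 + 25)/4 + 43)*(-15) = (20*(1/4) + 43)*(-15) = (5 + 43)*(-15) = 48*(-15) = -720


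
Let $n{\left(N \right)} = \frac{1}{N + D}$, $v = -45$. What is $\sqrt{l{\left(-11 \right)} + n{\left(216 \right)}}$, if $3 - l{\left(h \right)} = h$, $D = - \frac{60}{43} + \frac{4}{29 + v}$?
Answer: $\frac{\sqrt{19036865722}}{36869} \approx 3.7423$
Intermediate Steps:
$D = - \frac{283}{172}$ ($D = - \frac{60}{43} + \frac{4}{29 - 45} = \left(-60\right) \frac{1}{43} + \frac{4}{-16} = - \frac{60}{43} + 4 \left(- \frac{1}{16}\right) = - \frac{60}{43} - \frac{1}{4} = - \frac{283}{172} \approx -1.6453$)
$n{\left(N \right)} = \frac{1}{- \frac{283}{172} + N}$ ($n{\left(N \right)} = \frac{1}{N - \frac{283}{172}} = \frac{1}{- \frac{283}{172} + N}$)
$l{\left(h \right)} = 3 - h$
$\sqrt{l{\left(-11 \right)} + n{\left(216 \right)}} = \sqrt{\left(3 - -11\right) + \frac{172}{-283 + 172 \cdot 216}} = \sqrt{\left(3 + 11\right) + \frac{172}{-283 + 37152}} = \sqrt{14 + \frac{172}{36869}} = \sqrt{\frac{516338}{36869}} = \frac{\sqrt{19036865722}}{36869}$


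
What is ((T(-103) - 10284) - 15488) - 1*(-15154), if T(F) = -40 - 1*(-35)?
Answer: -10623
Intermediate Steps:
T(F) = -5 (T(F) = -40 + 35 = -5)
((T(-103) - 10284) - 15488) - 1*(-15154) = ((-5 - 10284) - 15488) - 1*(-15154) = (-10289 - 15488) + 15154 = -25777 + 15154 = -10623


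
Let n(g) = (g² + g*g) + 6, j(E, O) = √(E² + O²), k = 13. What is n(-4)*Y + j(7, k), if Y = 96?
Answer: 3648 + √218 ≈ 3662.8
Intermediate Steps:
n(g) = 6 + 2*g² (n(g) = (g² + g²) + 6 = 2*g² + 6 = 6 + 2*g²)
n(-4)*Y + j(7, k) = (6 + 2*(-4)²)*96 + √(7² + 13²) = (6 + 2*16)*96 + √(49 + 169) = (6 + 32)*96 + √218 = 38*96 + √218 = 3648 + √218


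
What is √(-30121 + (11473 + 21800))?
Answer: 4*√197 ≈ 56.143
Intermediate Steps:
√(-30121 + (11473 + 21800)) = √(-30121 + 33273) = √3152 = 4*√197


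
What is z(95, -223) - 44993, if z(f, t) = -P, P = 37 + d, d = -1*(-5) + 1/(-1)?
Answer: -45034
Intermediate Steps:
d = 4 (d = 5 - 1 = 4)
P = 41 (P = 37 + 4 = 41)
z(f, t) = -41 (z(f, t) = -1*41 = -41)
z(95, -223) - 44993 = -41 - 44993 = -45034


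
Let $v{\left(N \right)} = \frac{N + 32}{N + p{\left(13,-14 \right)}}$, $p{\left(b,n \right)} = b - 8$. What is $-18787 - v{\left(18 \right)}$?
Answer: $- \frac{432151}{23} \approx -18789.0$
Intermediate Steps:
$p{\left(b,n \right)} = -8 + b$
$v{\left(N \right)} = \frac{32 + N}{5 + N}$ ($v{\left(N \right)} = \frac{N + 32}{N + \left(-8 + 13\right)} = \frac{32 + N}{N + 5} = \frac{32 + N}{5 + N}$)
$-18787 - v{\left(18 \right)} = -18787 - \frac{32 + 18}{5 + 18} = -18787 - \frac{1}{23} \cdot 50 = -18787 - \frac{50}{23} = - \frac{432151}{23}$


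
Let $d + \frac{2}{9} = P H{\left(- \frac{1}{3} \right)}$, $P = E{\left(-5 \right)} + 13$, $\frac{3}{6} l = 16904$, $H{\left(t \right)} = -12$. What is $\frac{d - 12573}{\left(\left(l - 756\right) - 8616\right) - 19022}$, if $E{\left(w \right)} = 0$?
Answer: $- \frac{114563}{48726} \approx -2.3512$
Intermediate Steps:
$l = 33808$ ($l = 2 \cdot 16904 = 33808$)
$P = 13$ ($P = 0 + 13 = 13$)
$d = - \frac{1406}{9}$ ($d = - \frac{2}{9} + 13 \left(-12\right) = - \frac{2}{9} - 156 = - \frac{1406}{9} \approx -156.22$)
$\frac{d - 12573}{\left(\left(l - 756\right) - 8616\right) - 19022} = \frac{- \frac{1406}{9} - 12573}{\left(\left(33808 - 756\right) - 8616\right) - 19022} = - \frac{114563}{9 \left(\left(33052 - 8616\right) - 19022\right)} = - \frac{114563}{9 \left(24436 - 19022\right)} = - \frac{114563}{9 \cdot 5414} = \left(- \frac{114563}{9}\right) \frac{1}{5414} = - \frac{114563}{48726}$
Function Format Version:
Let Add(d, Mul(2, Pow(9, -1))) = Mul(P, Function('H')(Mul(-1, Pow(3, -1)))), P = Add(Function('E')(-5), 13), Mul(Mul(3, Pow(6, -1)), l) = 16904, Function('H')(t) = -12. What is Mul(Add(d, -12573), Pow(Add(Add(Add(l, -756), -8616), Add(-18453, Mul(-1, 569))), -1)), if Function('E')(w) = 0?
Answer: Rational(-114563, 48726) ≈ -2.3512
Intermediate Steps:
l = 33808 (l = Mul(2, 16904) = 33808)
P = 13 (P = Add(0, 13) = 13)
d = Rational(-1406, 9) (d = Add(Rational(-2, 9), Mul(13, -12)) = Add(Rational(-2, 9), -156) = Rational(-1406, 9) ≈ -156.22)
Mul(Add(d, -12573), Pow(Add(Add(Add(l, -756), -8616), Add(-18453, Mul(-1, 569))), -1)) = Mul(Add(Rational(-1406, 9), -12573), Pow(Add(Add(Add(33808, -756), -8616), Add(-18453, Mul(-1, 569))), -1)) = Mul(Rational(-114563, 9), Pow(Add(Add(33052, -8616), Add(-18453, -569)), -1)) = Mul(Rational(-114563, 9), Pow(Add(24436, -19022), -1)) = Mul(Rational(-114563, 9), Pow(5414, -1)) = Mul(Rational(-114563, 9), Rational(1, 5414)) = Rational(-114563, 48726)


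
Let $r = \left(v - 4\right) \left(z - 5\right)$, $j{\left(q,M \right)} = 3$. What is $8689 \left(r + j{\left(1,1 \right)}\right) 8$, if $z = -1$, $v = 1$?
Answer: $1459752$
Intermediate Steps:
$r = 18$ ($r = \left(1 - 4\right) \left(-1 - 5\right) = \left(-3\right) \left(-6\right) = 18$)
$8689 \left(r + j{\left(1,1 \right)}\right) 8 = 8689 \left(18 + 3\right) 8 = 8689 \cdot 21 \cdot 8 = 8689 \cdot 168 = 1459752$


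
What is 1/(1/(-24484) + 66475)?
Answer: 24484/1627573899 ≈ 1.5043e-5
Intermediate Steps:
1/(1/(-24484) + 66475) = 1/(-1/24484 + 66475) = 1/(1627573899/24484) = 24484/1627573899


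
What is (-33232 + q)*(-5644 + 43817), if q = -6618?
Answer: -1521194050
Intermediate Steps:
(-33232 + q)*(-5644 + 43817) = (-33232 - 6618)*(-5644 + 43817) = -39850*38173 = -1521194050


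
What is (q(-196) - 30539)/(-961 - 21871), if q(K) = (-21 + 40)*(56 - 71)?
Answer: 3853/2854 ≈ 1.3500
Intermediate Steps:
q(K) = -285 (q(K) = 19*(-15) = -285)
(q(-196) - 30539)/(-961 - 21871) = (-285 - 30539)/(-961 - 21871) = -30824/(-22832) = -30824*(-1/22832) = 3853/2854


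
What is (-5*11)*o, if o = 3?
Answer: -165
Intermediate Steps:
(-5*11)*o = -5*11*3 = -55*3 = -165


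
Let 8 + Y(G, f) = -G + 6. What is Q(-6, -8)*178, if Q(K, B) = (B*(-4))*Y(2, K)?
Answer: -22784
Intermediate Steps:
Y(G, f) = -2 - G (Y(G, f) = -8 + (-G + 6) = -8 + (6 - G) = -2 - G)
Q(K, B) = 16*B (Q(K, B) = (B*(-4))*(-2 - 1*2) = (-4*B)*(-2 - 2) = -4*B*(-4) = 16*B)
Q(-6, -8)*178 = (16*(-8))*178 = -128*178 = -22784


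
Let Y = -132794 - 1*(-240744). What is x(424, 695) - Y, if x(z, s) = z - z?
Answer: -107950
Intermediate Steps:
x(z, s) = 0
Y = 107950 (Y = -132794 + 240744 = 107950)
x(424, 695) - Y = 0 - 1*107950 = 0 - 107950 = -107950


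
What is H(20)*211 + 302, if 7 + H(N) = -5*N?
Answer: -22275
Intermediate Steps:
H(N) = -7 - 5*N
H(20)*211 + 302 = (-7 - 5*20)*211 + 302 = (-7 - 100)*211 + 302 = -107*211 + 302 = -22577 + 302 = -22275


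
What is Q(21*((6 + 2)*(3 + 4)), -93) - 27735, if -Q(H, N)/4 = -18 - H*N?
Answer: -465135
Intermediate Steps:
Q(H, N) = 72 + 4*H*N (Q(H, N) = -4*(-18 - H*N) = 72 + 4*H*N)
Q(21*((6 + 2)*(3 + 4)), -93) - 27735 = (72 + 4*(21*((6 + 2)*(3 + 4)))*(-93)) - 27735 = (72 + 4*(21*(8*7))*(-93)) - 27735 = (72 + 4*(21*56)*(-93)) - 27735 = (72 + 4*1176*(-93)) - 27735 = (72 - 437472) - 27735 = -437400 - 27735 = -465135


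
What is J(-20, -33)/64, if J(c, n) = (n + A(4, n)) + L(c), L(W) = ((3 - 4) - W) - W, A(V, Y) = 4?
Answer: 5/32 ≈ 0.15625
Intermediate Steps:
L(W) = -1 - 2*W (L(W) = (-1 - W) - W = -1 - 2*W)
J(c, n) = 3 + n - 2*c (J(c, n) = (n + 4) + (-1 - 2*c) = (4 + n) + (-1 - 2*c) = 3 + n - 2*c)
J(-20, -33)/64 = (3 - 33 - 2*(-20))/64 = (3 - 33 + 40)/64 = (1/64)*10 = 5/32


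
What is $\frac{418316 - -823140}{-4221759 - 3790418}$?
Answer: $- \frac{1241456}{8012177} \approx -0.15495$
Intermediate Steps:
$\frac{418316 - -823140}{-4221759 - 3790418} = \frac{418316 + 823140}{-4221759 - 3790418} = \frac{1241456}{-8012177} = 1241456 \left(- \frac{1}{8012177}\right) = - \frac{1241456}{8012177}$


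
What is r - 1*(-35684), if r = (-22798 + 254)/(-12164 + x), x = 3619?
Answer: 304942324/8545 ≈ 35687.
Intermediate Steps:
r = 22544/8545 (r = (-22798 + 254)/(-12164 + 3619) = -22544/(-8545) = -22544*(-1/8545) = 22544/8545 ≈ 2.6383)
r - 1*(-35684) = 22544/8545 - 1*(-35684) = 22544/8545 + 35684 = 304942324/8545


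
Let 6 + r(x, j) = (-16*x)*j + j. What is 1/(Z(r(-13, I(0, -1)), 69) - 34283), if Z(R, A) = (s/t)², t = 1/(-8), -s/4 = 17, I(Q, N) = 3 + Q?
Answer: 1/261653 ≈ 3.8219e-6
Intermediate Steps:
s = -68 (s = -4*17 = -68)
t = -⅛ ≈ -0.12500
r(x, j) = -6 + j - 16*j*x (r(x, j) = -6 + ((-16*x)*j + j) = -6 + (-16*j*x + j) = -6 + (j - 16*j*x) = -6 + j - 16*j*x)
Z(R, A) = 295936 (Z(R, A) = (-68/(-⅛))² = (-68*(-8))² = 544² = 295936)
1/(Z(r(-13, I(0, -1)), 69) - 34283) = 1/(295936 - 34283) = 1/261653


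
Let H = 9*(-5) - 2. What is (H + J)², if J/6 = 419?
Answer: 6086089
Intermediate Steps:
J = 2514 (J = 6*419 = 2514)
H = -47 (H = -45 - 2 = -47)
(H + J)² = (-47 + 2514)² = 2467² = 6086089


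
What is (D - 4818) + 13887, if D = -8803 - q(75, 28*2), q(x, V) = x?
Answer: 191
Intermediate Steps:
D = -8878 (D = -8803 - 1*75 = -8803 - 75 = -8878)
(D - 4818) + 13887 = (-8878 - 4818) + 13887 = -13696 + 13887 = 191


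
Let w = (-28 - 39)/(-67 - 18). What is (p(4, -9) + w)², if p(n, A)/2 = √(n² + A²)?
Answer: 2807789/7225 + 268*√97/85 ≈ 419.67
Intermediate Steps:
p(n, A) = 2*√(A² + n²) (p(n, A) = 2*√(n² + A²) = 2*√(A² + n²))
w = 67/85 (w = -67/(-85) = -67*(-1/85) = 67/85 ≈ 0.78824)
(p(4, -9) + w)² = (2*√((-9)² + 4²) + 67/85)² = (2*√(81 + 16) + 67/85)² = (2*√97 + 67/85)² = (67/85 + 2*√97)²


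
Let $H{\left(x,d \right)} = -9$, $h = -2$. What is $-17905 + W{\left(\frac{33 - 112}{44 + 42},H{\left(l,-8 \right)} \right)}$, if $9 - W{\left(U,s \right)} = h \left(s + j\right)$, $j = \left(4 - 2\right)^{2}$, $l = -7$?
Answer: $-17906$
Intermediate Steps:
$j = 4$ ($j = 2^{2} = 4$)
$W{\left(U,s \right)} = 17 + 2 s$ ($W{\left(U,s \right)} = 9 - - 2 \left(s + 4\right) = 9 - - 2 \left(4 + s\right) = 9 - \left(-8 - 2 s\right) = 9 + \left(8 + 2 s\right) = 17 + 2 s$)
$-17905 + W{\left(\frac{33 - 112}{44 + 42},H{\left(l,-8 \right)} \right)} = -17905 + \left(17 + 2 \left(-9\right)\right) = -17905 + \left(17 - 18\right) = -17905 - 1 = -17906$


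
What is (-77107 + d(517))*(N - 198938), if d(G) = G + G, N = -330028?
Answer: 40240030518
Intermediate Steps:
d(G) = 2*G
(-77107 + d(517))*(N - 198938) = (-77107 + 2*517)*(-330028 - 198938) = (-77107 + 1034)*(-528966) = -76073*(-528966) = 40240030518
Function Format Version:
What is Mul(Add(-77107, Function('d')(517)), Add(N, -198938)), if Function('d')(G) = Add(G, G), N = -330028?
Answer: 40240030518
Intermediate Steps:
Function('d')(G) = Mul(2, G)
Mul(Add(-77107, Function('d')(517)), Add(N, -198938)) = Mul(Add(-77107, Mul(2, 517)), Add(-330028, -198938)) = Mul(Add(-77107, 1034), -528966) = Mul(-76073, -528966) = 40240030518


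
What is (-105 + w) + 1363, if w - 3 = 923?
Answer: 2184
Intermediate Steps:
w = 926 (w = 3 + 923 = 926)
(-105 + w) + 1363 = (-105 + 926) + 1363 = 821 + 1363 = 2184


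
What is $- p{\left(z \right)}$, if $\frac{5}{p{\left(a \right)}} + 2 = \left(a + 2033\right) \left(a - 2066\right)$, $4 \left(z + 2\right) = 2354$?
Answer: $\frac{20}{15502209} \approx 1.2901 \cdot 10^{-6}$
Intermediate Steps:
$z = \frac{1173}{2}$ ($z = -2 + \frac{1}{4} \cdot 2354 = -2 + \frac{1177}{2} = \frac{1173}{2} \approx 586.5$)
$p{\left(a \right)} = \frac{5}{-2 + \left(-2066 + a\right) \left(2033 + a\right)}$ ($p{\left(a \right)} = \frac{5}{-2 + \left(a + 2033\right) \left(a - 2066\right)} = \frac{5}{-2 + \left(2033 + a\right) \left(-2066 + a\right)} = \frac{5}{-2 + \left(-2066 + a\right) \left(2033 + a\right)}$)
$- p{\left(z \right)} = - \frac{5}{-4200180 + \left(\frac{1173}{2}\right)^{2} - \frac{38709}{2}} = - \frac{5}{-4200180 + \frac{1375929}{4} - \frac{38709}{2}} = - \frac{5}{- \frac{15502209}{4}} = - \frac{5 \left(-4\right)}{15502209} = \left(-1\right) \left(- \frac{20}{15502209}\right) = \frac{20}{15502209}$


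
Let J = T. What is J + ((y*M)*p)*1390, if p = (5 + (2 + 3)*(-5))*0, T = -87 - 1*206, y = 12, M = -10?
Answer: -293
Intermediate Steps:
T = -293 (T = -87 - 206 = -293)
p = 0 (p = (5 + 5*(-5))*0 = (5 - 25)*0 = -20*0 = 0)
J = -293
J + ((y*M)*p)*1390 = -293 + ((12*(-10))*0)*1390 = -293 - 120*0*1390 = -293 + 0*1390 = -293 + 0 = -293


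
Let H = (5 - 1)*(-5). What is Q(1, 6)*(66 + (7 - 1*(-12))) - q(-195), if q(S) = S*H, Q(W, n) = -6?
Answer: -4410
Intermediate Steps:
H = -20 (H = 4*(-5) = -20)
q(S) = -20*S (q(S) = S*(-20) = -20*S)
Q(1, 6)*(66 + (7 - 1*(-12))) - q(-195) = -6*(66 + (7 - 1*(-12))) - (-20)*(-195) = -6*(66 + (7 + 12)) - 1*3900 = -6*(66 + 19) - 3900 = -6*85 - 3900 = -510 - 3900 = -4410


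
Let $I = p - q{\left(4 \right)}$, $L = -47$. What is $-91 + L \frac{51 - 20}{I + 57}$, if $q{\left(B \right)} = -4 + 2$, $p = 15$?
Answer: $- \frac{8191}{74} \approx -110.69$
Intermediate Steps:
$q{\left(B \right)} = -2$
$I = 17$ ($I = 15 - -2 = 15 + 2 = 17$)
$-91 + L \frac{51 - 20}{I + 57} = -91 - 47 \frac{51 - 20}{17 + 57} = -91 - 47 \cdot \frac{31}{74} = -91 - 47 \cdot 31 \cdot \frac{1}{74} = -91 - \frac{1457}{74} = - \frac{8191}{74}$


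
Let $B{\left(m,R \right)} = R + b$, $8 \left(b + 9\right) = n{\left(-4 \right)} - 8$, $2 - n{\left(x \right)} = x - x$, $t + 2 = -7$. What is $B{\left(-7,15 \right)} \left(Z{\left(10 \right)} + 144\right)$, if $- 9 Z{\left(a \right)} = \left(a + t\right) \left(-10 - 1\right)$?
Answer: $\frac{9149}{12} \approx 762.42$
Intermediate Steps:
$t = -9$ ($t = -2 - 7 = -9$)
$n{\left(x \right)} = 2$ ($n{\left(x \right)} = 2 - \left(x - x\right) = 2 - 0 = 2 + 0 = 2$)
$b = - \frac{39}{4}$ ($b = -9 + \frac{2 - 8}{8} = -9 + \frac{1}{8} \left(-6\right) = -9 - \frac{3}{4} = - \frac{39}{4} \approx -9.75$)
$Z{\left(a \right)} = -11 + \frac{11 a}{9}$ ($Z{\left(a \right)} = - \frac{\left(a - 9\right) \left(-10 - 1\right)}{9} = - \frac{\left(-9 + a\right) \left(-11\right)}{9} = - \frac{99 - 11 a}{9} = -11 + \frac{11 a}{9}$)
$B{\left(m,R \right)} = - \frac{39}{4} + R$ ($B{\left(m,R \right)} = R - \frac{39}{4} = - \frac{39}{4} + R$)
$B{\left(-7,15 \right)} \left(Z{\left(10 \right)} + 144\right) = \left(- \frac{39}{4} + 15\right) \left(\left(-11 + \frac{11}{9} \cdot 10\right) + 144\right) = \frac{21 \left(\left(-11 + \frac{110}{9}\right) + 144\right)}{4} = \frac{21 \left(\frac{11}{9} + 144\right)}{4} = \frac{21}{4} \cdot \frac{1307}{9} = \frac{9149}{12}$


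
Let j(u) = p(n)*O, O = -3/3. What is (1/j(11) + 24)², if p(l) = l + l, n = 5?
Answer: 57121/100 ≈ 571.21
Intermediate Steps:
p(l) = 2*l
O = -1 (O = -3*⅓ = -1)
j(u) = -10 (j(u) = (2*5)*(-1) = 10*(-1) = -10)
(1/j(11) + 24)² = (1/(-10) + 24)² = (-⅒ + 24)² = (239/10)² = 57121/100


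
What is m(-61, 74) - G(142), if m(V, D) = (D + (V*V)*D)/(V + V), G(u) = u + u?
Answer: -155038/61 ≈ -2541.6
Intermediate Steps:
G(u) = 2*u
m(V, D) = (D + D*V**2)/(2*V) (m(V, D) = (D + V**2*D)/((2*V)) = (D + D*V**2)*(1/(2*V)) = (D + D*V**2)/(2*V))
m(-61, 74) - G(142) = (1/2)*74*(1 + (-61)**2)/(-61) - 2*142 = (1/2)*74*(-1/61)*(1 + 3721) - 1*284 = (1/2)*74*(-1/61)*3722 - 284 = -137714/61 - 284 = -155038/61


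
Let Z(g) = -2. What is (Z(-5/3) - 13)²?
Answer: 225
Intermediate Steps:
(Z(-5/3) - 13)² = (-2 - 13)² = (-15)² = 225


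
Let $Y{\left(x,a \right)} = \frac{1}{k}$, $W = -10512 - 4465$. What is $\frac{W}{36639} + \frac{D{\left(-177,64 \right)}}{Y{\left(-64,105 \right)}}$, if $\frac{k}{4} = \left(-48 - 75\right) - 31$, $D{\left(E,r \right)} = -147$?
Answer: $\frac{3317719751}{36639} \approx 90552.0$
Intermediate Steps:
$W = -14977$
$k = -616$ ($k = 4 \left(\left(-48 - 75\right) - 31\right) = 4 \left(-123 - 31\right) = 4 \left(-154\right) = -616$)
$Y{\left(x,a \right)} = - \frac{1}{616}$ ($Y{\left(x,a \right)} = \frac{1}{-616} = - \frac{1}{616}$)
$\frac{W}{36639} + \frac{D{\left(-177,64 \right)}}{Y{\left(-64,105 \right)}} = - \frac{14977}{36639} - \frac{147}{- \frac{1}{616}} = \left(-14977\right) \frac{1}{36639} - -90552 = - \frac{14977}{36639} + 90552 = \frac{3317719751}{36639}$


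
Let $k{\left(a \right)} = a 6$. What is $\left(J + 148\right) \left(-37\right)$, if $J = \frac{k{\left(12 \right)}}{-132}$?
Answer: $- \frac{60014}{11} \approx -5455.8$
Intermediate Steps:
$k{\left(a \right)} = 6 a$
$J = - \frac{6}{11}$ ($J = \frac{6 \cdot 12}{-132} = 72 \left(- \frac{1}{132}\right) = - \frac{6}{11} \approx -0.54545$)
$\left(J + 148\right) \left(-37\right) = \left(- \frac{6}{11} + 148\right) \left(-37\right) = \frac{1622}{11} \left(-37\right) = - \frac{60014}{11}$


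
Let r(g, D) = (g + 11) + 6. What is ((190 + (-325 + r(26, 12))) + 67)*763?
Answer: -19075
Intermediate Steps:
r(g, D) = 17 + g (r(g, D) = (11 + g) + 6 = 17 + g)
((190 + (-325 + r(26, 12))) + 67)*763 = ((190 + (-325 + (17 + 26))) + 67)*763 = ((190 + (-325 + 43)) + 67)*763 = ((190 - 282) + 67)*763 = (-92 + 67)*763 = -25*763 = -19075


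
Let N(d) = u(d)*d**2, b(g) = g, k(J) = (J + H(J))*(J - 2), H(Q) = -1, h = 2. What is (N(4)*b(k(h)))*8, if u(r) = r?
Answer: 0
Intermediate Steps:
k(J) = (-1 + J)*(-2 + J) (k(J) = (J - 1)*(J - 2) = (-1 + J)*(-2 + J))
N(d) = d**3 (N(d) = d*d**2 = d**3)
(N(4)*b(k(h)))*8 = (4**3*(2 + 2**2 - 3*2))*8 = (64*(2 + 4 - 6))*8 = (64*0)*8 = 0*8 = 0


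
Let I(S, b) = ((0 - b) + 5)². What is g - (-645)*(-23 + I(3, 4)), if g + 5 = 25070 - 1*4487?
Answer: 6388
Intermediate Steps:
I(S, b) = (5 - b)² (I(S, b) = (-b + 5)² = (5 - b)²)
g = 20578 (g = -5 + (25070 - 1*4487) = -5 + (25070 - 4487) = -5 + 20583 = 20578)
g - (-645)*(-23 + I(3, 4)) = 20578 - (-645)*(-23 + (-5 + 4)²) = 20578 - (-645)*(-23 + (-1)²) = 20578 - (-645)*(-23 + 1) = 20578 - (-645)*(-22) = 20578 - 1*14190 = 20578 - 14190 = 6388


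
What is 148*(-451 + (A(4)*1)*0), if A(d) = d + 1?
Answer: -66748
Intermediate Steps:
A(d) = 1 + d
148*(-451 + (A(4)*1)*0) = 148*(-451 + ((1 + 4)*1)*0) = 148*(-451 + (5*1)*0) = 148*(-451 + 5*0) = 148*(-451 + 0) = 148*(-451) = -66748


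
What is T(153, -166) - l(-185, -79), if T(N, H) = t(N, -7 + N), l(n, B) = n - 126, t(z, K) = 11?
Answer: 322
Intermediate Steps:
l(n, B) = -126 + n
T(N, H) = 11
T(153, -166) - l(-185, -79) = 11 - (-126 - 185) = 11 - 1*(-311) = 11 + 311 = 322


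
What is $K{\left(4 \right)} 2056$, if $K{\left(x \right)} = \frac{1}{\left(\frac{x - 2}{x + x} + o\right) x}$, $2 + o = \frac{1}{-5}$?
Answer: $- \frac{10280}{39} \approx -263.59$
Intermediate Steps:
$o = - \frac{11}{5}$ ($o = -2 + \frac{1}{-5} = -2 - \frac{1}{5} = - \frac{11}{5} \approx -2.2$)
$K{\left(x \right)} = \frac{1}{x \left(- \frac{11}{5} + \frac{-2 + x}{2 x}\right)}$ ($K{\left(x \right)} = \frac{1}{\left(\frac{x - 2}{x + x} - \frac{11}{5}\right) x} = \frac{1}{\left(\frac{-2 + x}{2 x} - \frac{11}{5}\right) x} = \frac{1}{\left(- \frac{11}{5} + \frac{-2 + x}{2 x}\right) x} = \frac{1}{x \left(- \frac{11}{5} + \frac{-2 + x}{2 x}\right)}$)
$K{\left(4 \right)} 2056 = - \frac{10}{10 + 17 \cdot 4} \cdot 2056 = - \frac{10}{10 + 68} \cdot 2056 = - \frac{10}{78} \cdot 2056 = \left(-10\right) \frac{1}{78} \cdot 2056 = \left(- \frac{5}{39}\right) 2056 = - \frac{10280}{39}$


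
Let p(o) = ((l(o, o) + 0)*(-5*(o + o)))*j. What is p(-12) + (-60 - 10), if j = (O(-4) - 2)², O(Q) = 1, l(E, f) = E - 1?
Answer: -1630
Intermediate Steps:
l(E, f) = -1 + E
j = 1 (j = (1 - 2)² = (-1)² = 1)
p(o) = -10*o*(-1 + o) (p(o) = (((-1 + o) + 0)*(-5*(o + o)))*1 = ((-1 + o)*(-10*o))*1 = -10*o*(-1 + o)*1 = -10*o*(-1 + o))
p(-12) + (-60 - 10) = 10*(-12)*(1 - 1*(-12)) + (-60 - 10) = 10*(-12)*(1 + 12) - 70 = 10*(-12)*13 - 70 = -1560 - 70 = -1630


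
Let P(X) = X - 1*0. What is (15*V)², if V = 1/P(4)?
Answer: 225/16 ≈ 14.063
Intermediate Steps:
P(X) = X (P(X) = X + 0 = X)
V = ¼ (V = 1/4 = ¼ ≈ 0.25000)
(15*V)² = (15*(¼))² = (15/4)² = 225/16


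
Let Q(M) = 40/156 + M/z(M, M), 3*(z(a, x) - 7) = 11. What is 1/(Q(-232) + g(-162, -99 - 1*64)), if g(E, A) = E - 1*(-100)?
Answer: -156/13025 ≈ -0.011977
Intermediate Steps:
z(a, x) = 32/3 (z(a, x) = 7 + (1/3)*11 = 7 + 11/3 = 32/3)
Q(M) = 10/39 + 3*M/32 (Q(M) = 40/156 + M/(32/3) = 40*(1/156) + M*(3/32) = 10/39 + 3*M/32)
g(E, A) = 100 + E (g(E, A) = E + 100 = 100 + E)
1/(Q(-232) + g(-162, -99 - 1*64)) = 1/((10/39 + (3/32)*(-232)) + (100 - 162)) = 1/((10/39 - 87/4) - 62) = 1/(-3353/156 - 62) = 1/(-13025/156) = -156/13025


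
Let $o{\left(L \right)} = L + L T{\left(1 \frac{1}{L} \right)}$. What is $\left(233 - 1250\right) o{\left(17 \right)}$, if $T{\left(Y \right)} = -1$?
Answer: $0$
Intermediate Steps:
$o{\left(L \right)} = 0$ ($o{\left(L \right)} = L + L \left(-1\right) = L - L = 0$)
$\left(233 - 1250\right) o{\left(17 \right)} = \left(233 - 1250\right) 0 = \left(-1017\right) 0 = 0$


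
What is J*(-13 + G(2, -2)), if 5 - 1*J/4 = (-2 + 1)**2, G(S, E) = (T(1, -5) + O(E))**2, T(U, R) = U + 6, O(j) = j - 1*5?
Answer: -208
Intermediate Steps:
O(j) = -5 + j (O(j) = j - 5 = -5 + j)
T(U, R) = 6 + U
G(S, E) = (2 + E)**2 (G(S, E) = ((6 + 1) + (-5 + E))**2 = (7 + (-5 + E))**2 = (2 + E)**2)
J = 16 (J = 20 - 4*(-2 + 1)**2 = 20 - 4*(-1)**2 = 20 - 4*1 = 20 - 4 = 16)
J*(-13 + G(2, -2)) = 16*(-13 + (2 - 2)**2) = 16*(-13 + 0**2) = 16*(-13 + 0) = 16*(-13) = -208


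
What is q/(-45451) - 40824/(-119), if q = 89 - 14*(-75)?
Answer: 265050869/772667 ≈ 343.03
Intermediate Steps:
q = 1139 (q = 89 + 1050 = 1139)
q/(-45451) - 40824/(-119) = 1139/(-45451) - 40824/(-119) = 1139*(-1/45451) - 40824*(-1/119) = -1139/45451 + 5832/17 = 265050869/772667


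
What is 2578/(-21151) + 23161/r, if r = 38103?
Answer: 30126829/61993581 ≈ 0.48597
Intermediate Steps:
2578/(-21151) + 23161/r = 2578/(-21151) + 23161/38103 = 2578*(-1/21151) + 23161*(1/38103) = -2578/21151 + 23161/38103 = 30126829/61993581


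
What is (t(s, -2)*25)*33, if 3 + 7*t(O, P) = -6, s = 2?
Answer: -7425/7 ≈ -1060.7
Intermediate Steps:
t(O, P) = -9/7 (t(O, P) = -3/7 + (⅐)*(-6) = -3/7 - 6/7 = -9/7)
(t(s, -2)*25)*33 = -9/7*25*33 = -225/7*33 = -7425/7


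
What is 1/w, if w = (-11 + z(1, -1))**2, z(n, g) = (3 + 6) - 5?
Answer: 1/49 ≈ 0.020408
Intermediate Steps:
z(n, g) = 4 (z(n, g) = 9 - 5 = 4)
w = 49 (w = (-11 + 4)**2 = (-7)**2 = 49)
1/w = 1/49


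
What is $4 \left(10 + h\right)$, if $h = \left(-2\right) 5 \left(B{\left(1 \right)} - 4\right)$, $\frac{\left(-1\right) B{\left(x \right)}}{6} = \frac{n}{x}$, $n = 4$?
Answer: $1160$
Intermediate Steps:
$B{\left(x \right)} = - \frac{24}{x}$ ($B{\left(x \right)} = - 6 \frac{4}{x} = - \frac{24}{x}$)
$h = 280$ ($h = \left(-2\right) 5 \left(- \frac{24}{1} - 4\right) = - 10 \left(\left(-24\right) 1 - 4\right) = - 10 \left(-24 - 4\right) = \left(-10\right) \left(-28\right) = 280$)
$4 \left(10 + h\right) = 4 \left(10 + 280\right) = 4 \cdot 290 = 1160$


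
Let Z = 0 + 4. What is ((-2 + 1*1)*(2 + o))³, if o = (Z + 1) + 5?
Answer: -1728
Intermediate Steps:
Z = 4
o = 10 (o = (4 + 1) + 5 = 5 + 5 = 10)
((-2 + 1*1)*(2 + o))³ = ((-2 + 1*1)*(2 + 10))³ = ((-2 + 1)*12)³ = (-1*12)³ = (-12)³ = -1728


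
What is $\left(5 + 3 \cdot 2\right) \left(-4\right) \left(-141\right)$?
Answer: $6204$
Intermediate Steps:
$\left(5 + 3 \cdot 2\right) \left(-4\right) \left(-141\right) = \left(5 + 6\right) \left(-4\right) \left(-141\right) = 11 \left(-4\right) \left(-141\right) = \left(-44\right) \left(-141\right) = 6204$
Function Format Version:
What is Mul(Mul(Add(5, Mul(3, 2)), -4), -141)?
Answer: 6204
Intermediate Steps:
Mul(Mul(Add(5, Mul(3, 2)), -4), -141) = Mul(Mul(Add(5, 6), -4), -141) = Mul(Mul(11, -4), -141) = Mul(-44, -141) = 6204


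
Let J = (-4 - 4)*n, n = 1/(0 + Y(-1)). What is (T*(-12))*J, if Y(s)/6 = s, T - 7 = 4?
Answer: -176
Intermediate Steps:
T = 11 (T = 7 + 4 = 11)
Y(s) = 6*s
n = -1/6 (n = 1/(0 + 6*(-1)) = 1/(0 - 6) = 1/(-6) = -1/6 ≈ -0.16667)
J = 4/3 (J = (-4 - 4)*(-1/6) = -8*(-1/6) = 4/3 ≈ 1.3333)
(T*(-12))*J = (11*(-12))*(4/3) = -132*4/3 = -176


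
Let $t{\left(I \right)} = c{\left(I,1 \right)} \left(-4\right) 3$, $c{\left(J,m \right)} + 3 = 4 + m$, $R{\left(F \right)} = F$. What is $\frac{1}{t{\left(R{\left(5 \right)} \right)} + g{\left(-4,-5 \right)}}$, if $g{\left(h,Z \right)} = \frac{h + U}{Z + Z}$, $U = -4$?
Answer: $- \frac{5}{116} \approx -0.043103$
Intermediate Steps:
$c{\left(J,m \right)} = 1 + m$ ($c{\left(J,m \right)} = -3 + \left(4 + m\right) = 1 + m$)
$g{\left(h,Z \right)} = \frac{-4 + h}{2 Z}$ ($g{\left(h,Z \right)} = \frac{h - 4}{Z + Z} = \frac{-4 + h}{2 Z}$)
$t{\left(I \right)} = -24$ ($t{\left(I \right)} = \left(1 + 1\right) \left(-4\right) 3 = 2 \left(-4\right) 3 = \left(-8\right) 3 = -24$)
$\frac{1}{t{\left(R{\left(5 \right)} \right)} + g{\left(-4,-5 \right)}} = \frac{1}{-24 + \frac{-4 - 4}{2 \left(-5\right)}} = \frac{1}{-24 + \frac{1}{2} \left(- \frac{1}{5}\right) \left(-8\right)} = \frac{1}{-24 + \frac{4}{5}} = \frac{1}{- \frac{116}{5}} = - \frac{5}{116}$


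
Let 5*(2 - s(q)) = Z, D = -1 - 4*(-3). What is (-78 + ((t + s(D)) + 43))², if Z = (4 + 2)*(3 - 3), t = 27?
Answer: 36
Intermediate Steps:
Z = 0 (Z = 6*0 = 0)
D = 11 (D = -1 + 12 = 11)
s(q) = 2 (s(q) = 2 - ⅕*0 = 2 + 0 = 2)
(-78 + ((t + s(D)) + 43))² = (-78 + ((27 + 2) + 43))² = (-78 + (29 + 43))² = (-78 + 72)² = (-6)² = 36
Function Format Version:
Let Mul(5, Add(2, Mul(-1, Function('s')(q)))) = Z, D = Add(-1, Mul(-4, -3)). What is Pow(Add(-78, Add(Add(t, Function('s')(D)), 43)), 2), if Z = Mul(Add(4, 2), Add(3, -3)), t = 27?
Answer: 36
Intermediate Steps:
Z = 0 (Z = Mul(6, 0) = 0)
D = 11 (D = Add(-1, 12) = 11)
Function('s')(q) = 2 (Function('s')(q) = Add(2, Mul(Rational(-1, 5), 0)) = Add(2, 0) = 2)
Pow(Add(-78, Add(Add(t, Function('s')(D)), 43)), 2) = Pow(Add(-78, Add(Add(27, 2), 43)), 2) = Pow(Add(-78, Add(29, 43)), 2) = Pow(Add(-78, 72), 2) = Pow(-6, 2) = 36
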